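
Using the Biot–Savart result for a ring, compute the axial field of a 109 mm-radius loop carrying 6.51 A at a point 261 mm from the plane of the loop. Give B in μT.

B ≈ 2.15 μT

On the axis of a circular loop, B = μ₀IR² / [2(R²+z²)^(3/2)].
R² + z² = (0.109)² + (0.261)² = 0.08 m², and (R²+z²)^(3/2) = 2.26×10⁻² m³.
B = (4π×10⁻⁷ × 6.51 × 0.01188) / (2 × 2.26×10⁻²) = 2.15×10⁻⁶ T.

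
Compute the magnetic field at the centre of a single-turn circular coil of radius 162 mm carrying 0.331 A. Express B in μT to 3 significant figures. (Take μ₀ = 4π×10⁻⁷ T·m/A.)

At the centre of a circular loop the Biot–Savart law gives B = μ₀I/(2R).
B = (4π×10⁻⁷ × 0.331) / (2 × 0.162) = 1.28×10⁻⁶ T.

B ≈ 1.28 μT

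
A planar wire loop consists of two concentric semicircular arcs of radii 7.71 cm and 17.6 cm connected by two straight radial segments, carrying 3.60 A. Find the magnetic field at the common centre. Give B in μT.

The radial connectors point toward the centre, so dl × r̂ = 0 and they contribute nothing.
Each semicircle gives μ₀I/(4R): inner arc 1.47×10⁻⁵ T, outer arc 6.43×10⁻⁶ T.
The two arcs carry current in opposite angular senses, so their fields oppose: B = |1.47×10⁻⁵ − 6.43×10⁻⁶| = 8.24×10⁻⁶ T.

B ≈ 8.24 μT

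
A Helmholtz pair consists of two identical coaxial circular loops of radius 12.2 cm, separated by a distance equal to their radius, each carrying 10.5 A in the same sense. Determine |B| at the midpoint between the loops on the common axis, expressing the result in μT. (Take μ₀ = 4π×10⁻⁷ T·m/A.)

B ≈ 77.4 μT

Each loop contributes B = μ₀IR²/[2(R²+z²)^(3/2)] on the axis, with z measured from that loop.
Loop 1 (z = 0.061 m): B₁ = 3.87×10⁻⁵ T. Loop 2 (z = 0.061 m): B₂ = 3.87×10⁻⁵ T.
The fields add: B = B₁ + B₂ = 7.74×10⁻⁵ T.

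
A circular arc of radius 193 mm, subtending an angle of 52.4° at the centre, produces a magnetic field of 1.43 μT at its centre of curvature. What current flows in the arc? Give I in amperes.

For a circular arc, B = μ₀Iφ/(4πR) with φ in radians; here φ = 0.9146 rad.
So I = 4πRB/(μ₀φ) = 4π × 0.193 × 1.43×10⁻⁶ / (4π×10⁻⁷ × 0.9146) = 3.02 A.

I ≈ 3.02 A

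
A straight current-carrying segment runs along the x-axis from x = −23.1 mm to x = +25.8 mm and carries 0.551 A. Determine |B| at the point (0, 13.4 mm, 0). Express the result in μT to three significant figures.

B ≈ 7.21 μT

For a finite straight segment, B = (μ₀I/4πd)(sinθ₁ + sinθ₂), where θ₁, θ₂ are the angles from the perpendicular to each end.
The perpendicular distance is d = 0.0134 m; the end-offsets along the wire are a = 0.0231 m and b = 0.0258 m.
sinθ₁ = 0.0231/√(0.0231²+0.0134²) = 0.8650; sinθ₂ = 0.0258/√(0.0258²+0.0134²) = 0.8874.
B = (4π×10⁻⁷ × 0.551) / (4π × 0.0134) × (0.8650 + 0.8874) = 7.21×10⁻⁶ T.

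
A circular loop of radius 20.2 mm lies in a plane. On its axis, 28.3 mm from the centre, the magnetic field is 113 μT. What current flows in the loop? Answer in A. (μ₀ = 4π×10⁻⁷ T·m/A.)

I ≈ 18.5 A

On the axis of a loop, B = μ₀IR²/[2(R²+z²)^(3/2)], so I = 2B(R²+z²)^(3/2)/(μ₀R²).
R² + z² = 0.000408 + 0.0008009 = 0.001209 m²; raised to 3/2 gives 4.20×10⁻⁵ m³.
I = 2 × 1.13×10⁻⁴ × 4.20×10⁻⁵ / (1.26×10⁻⁶ × 0.000408) = 18.5 A.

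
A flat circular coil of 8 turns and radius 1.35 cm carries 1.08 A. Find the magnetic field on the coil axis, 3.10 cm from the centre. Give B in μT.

B ≈ 25.6 μT

For an N-turn flat coil, B = Nμ₀IR²/[2(R²+z²)^(3/2)] with R = 0.0135 m, z = 0.031 m.
B = 8 × 3.20×10⁻⁶ T = 2.56×10⁻⁵ T.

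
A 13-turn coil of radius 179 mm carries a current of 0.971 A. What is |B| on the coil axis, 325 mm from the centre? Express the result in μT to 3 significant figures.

B ≈ 4.98 μT

For an N-turn flat coil, B = Nμ₀IR²/[2(R²+z²)^(3/2)] with R = 0.179 m, z = 0.325 m.
B = 13 × 3.83×10⁻⁷ T = 4.98×10⁻⁶ T.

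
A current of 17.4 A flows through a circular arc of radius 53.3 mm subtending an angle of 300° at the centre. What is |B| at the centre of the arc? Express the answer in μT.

The Biot–Savart field of a circular arc at its centre is B = μ₀Iφ/(4πR), with φ = 5.236 rad.
B = (4π×10⁻⁷ × 17.4 × 5.236) / (4π × 0.0533) = 1.71×10⁻⁴ T.

B ≈ 171 μT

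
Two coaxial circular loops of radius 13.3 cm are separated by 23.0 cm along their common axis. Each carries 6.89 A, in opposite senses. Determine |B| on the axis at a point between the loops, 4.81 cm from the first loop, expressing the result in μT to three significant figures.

B ≈ 20.4 μT

Each loop contributes B = μ₀IR²/[2(R²+z²)^(3/2)] on the axis, with z measured from that loop.
Loop 1 (z = 0.0481 m): B₁ = 2.71×10⁻⁵ T. Loop 2 (z = 0.1819 m): B₂ = 6.69×10⁻⁶ T.
The fields oppose: B = |B₁ − B₂| = 2.04×10⁻⁵ T.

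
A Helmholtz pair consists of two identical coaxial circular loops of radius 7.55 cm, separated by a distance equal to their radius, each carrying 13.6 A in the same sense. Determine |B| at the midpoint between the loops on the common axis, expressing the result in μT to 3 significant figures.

B ≈ 162 μT

Each loop contributes B = μ₀IR²/[2(R²+z²)^(3/2)] on the axis, with z measured from that loop.
Loop 1 (z = 0.03775 m): B₁ = 8.10×10⁻⁵ T. Loop 2 (z = 0.03775 m): B₂ = 8.10×10⁻⁵ T.
The fields add: B = B₁ + B₂ = 1.62×10⁻⁴ T.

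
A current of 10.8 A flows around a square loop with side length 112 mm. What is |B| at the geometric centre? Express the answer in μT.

B ≈ 109 μT

Each side is a finite straight segment at perpendicular distance d = a/(2 tan(π/4)) = 0.056 m from the centre, with end-angles ±π/4.
One side contributes B₁ = (μ₀I/4πd)·2 sin(π/4) = 2.73×10⁻⁵ T.
All 4 sides add in the same direction: B = 4 × 2.73×10⁻⁵ = 1.09×10⁻⁴ T.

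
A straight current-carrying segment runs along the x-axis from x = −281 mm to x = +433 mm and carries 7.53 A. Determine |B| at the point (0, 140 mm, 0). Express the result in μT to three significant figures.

For a finite straight segment, B = (μ₀I/4πd)(sinθ₁ + sinθ₂), where θ₁, θ₂ are the angles from the perpendicular to each end.
The perpendicular distance is d = 0.14 m; the end-offsets along the wire are a = 0.281 m and b = 0.433 m.
sinθ₁ = 0.281/√(0.281²+0.14²) = 0.8951; sinθ₂ = 0.433/√(0.433²+0.14²) = 0.9515.
B = (4π×10⁻⁷ × 7.53) / (4π × 0.14) × (0.8951 + 0.9515) = 9.93×10⁻⁶ T.

B ≈ 9.93 μT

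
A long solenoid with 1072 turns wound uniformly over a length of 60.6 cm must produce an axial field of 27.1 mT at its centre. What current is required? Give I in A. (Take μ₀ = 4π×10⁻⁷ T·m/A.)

I ≈ 12.2 A

Inside a long solenoid B = μ₀nI with n = 1769 m⁻¹, so I = B/(μ₀n).
I = 2.71×10⁻² / (4π×10⁻⁷ × 1769) = 12.2 A.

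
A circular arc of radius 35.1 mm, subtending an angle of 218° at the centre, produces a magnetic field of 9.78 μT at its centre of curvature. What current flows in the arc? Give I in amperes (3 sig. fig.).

I ≈ 0.902 A

For a circular arc, B = μ₀Iφ/(4πR) with φ in radians; here φ = 3.805 rad.
So I = 4πRB/(μ₀φ) = 4π × 0.0351 × 9.78×10⁻⁶ / (4π×10⁻⁷ × 3.805) = 0.902 A.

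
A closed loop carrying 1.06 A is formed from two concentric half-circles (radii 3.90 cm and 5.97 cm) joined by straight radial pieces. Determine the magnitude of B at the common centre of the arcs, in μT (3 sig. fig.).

The radial connectors point toward the centre, so dl × r̂ = 0 and they contribute nothing.
Each semicircle gives μ₀I/(4R): inner arc 8.54×10⁻⁶ T, outer arc 5.58×10⁻⁶ T.
The two arcs carry current in opposite angular senses, so their fields oppose: B = |8.54×10⁻⁶ − 5.58×10⁻⁶| = 2.96×10⁻⁶ T.

B ≈ 2.96 μT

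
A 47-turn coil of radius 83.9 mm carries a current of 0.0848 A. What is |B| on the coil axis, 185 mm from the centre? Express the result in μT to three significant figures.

B ≈ 2.10 μT

For an N-turn flat coil, B = Nμ₀IR²/[2(R²+z²)^(3/2)] with R = 0.0839 m, z = 0.185 m.
B = 47 × 4.47×10⁻⁸ T = 2.10×10⁻⁶ T.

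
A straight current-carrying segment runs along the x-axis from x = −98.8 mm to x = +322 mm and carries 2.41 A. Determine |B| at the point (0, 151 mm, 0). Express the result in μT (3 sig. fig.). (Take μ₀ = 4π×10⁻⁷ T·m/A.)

For a finite straight segment, B = (μ₀I/4πd)(sinθ₁ + sinθ₂), where θ₁, θ₂ are the angles from the perpendicular to each end.
The perpendicular distance is d = 0.151 m; the end-offsets along the wire are a = 0.0988 m and b = 0.322 m.
sinθ₁ = 0.0988/√(0.0988²+0.151²) = 0.5475; sinθ₂ = 0.322/√(0.322²+0.151²) = 0.9054.
B = (4π×10⁻⁷ × 2.41) / (4π × 0.151) × (0.5475 + 0.9054) = 2.32×10⁻⁶ T.

B ≈ 2.32 μT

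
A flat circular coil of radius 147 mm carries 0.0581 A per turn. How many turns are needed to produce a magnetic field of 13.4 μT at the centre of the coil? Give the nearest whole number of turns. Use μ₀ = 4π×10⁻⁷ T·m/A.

N = 54

For an N-turn coil, B = Nμ₀I/(2R). A single turn gives B₁ = 2.48×10⁻⁷ T with R = 0.147 m.
N = B/B₁ = 1.34×10⁻⁵ / 2.48×10⁻⁷ = 53.96.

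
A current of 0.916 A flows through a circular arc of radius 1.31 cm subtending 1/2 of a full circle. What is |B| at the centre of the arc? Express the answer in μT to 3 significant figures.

The Biot–Savart field of a circular arc at its centre is B = μ₀Iφ/(4πR), with φ = 3.142 rad.
B = (4π×10⁻⁷ × 0.916 × 3.142) / (4π × 0.0131) = 2.20×10⁻⁵ T.

B ≈ 22.0 μT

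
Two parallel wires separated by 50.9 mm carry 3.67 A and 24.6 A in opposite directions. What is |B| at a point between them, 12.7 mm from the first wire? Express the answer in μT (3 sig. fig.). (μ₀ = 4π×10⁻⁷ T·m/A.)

Each long wire gives B = μ₀I/(2πd). Distances are d₁ = 0.0127 m and d₂ = 0.0382 m.
B₁ = 5.78×10⁻⁵ T, B₂ = 1.29×10⁻⁴ T.
Between antiparallel currents both contributions point the same way, so they add. B = B₁ + B₂ = 5.78×10⁻⁵ + 1.29×10⁻⁴ = 1.87×10⁻⁴ T.

B ≈ 187 μT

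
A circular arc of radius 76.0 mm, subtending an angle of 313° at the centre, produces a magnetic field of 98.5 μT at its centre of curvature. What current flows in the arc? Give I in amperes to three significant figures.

I ≈ 13.7 A

For a circular arc, B = μ₀Iφ/(4πR) with φ in radians; here φ = 5.463 rad.
So I = 4πRB/(μ₀φ) = 4π × 0.076 × 9.85×10⁻⁵ / (4π×10⁻⁷ × 5.463) = 13.7 A.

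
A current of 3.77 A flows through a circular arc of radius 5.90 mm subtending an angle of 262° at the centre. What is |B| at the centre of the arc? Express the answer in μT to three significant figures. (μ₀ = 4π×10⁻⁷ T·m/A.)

B ≈ 292 μT

The Biot–Savart field of a circular arc at its centre is B = μ₀Iφ/(4πR), with φ = 4.573 rad.
B = (4π×10⁻⁷ × 3.77 × 4.573) / (4π × 0.0059) = 2.92×10⁻⁴ T.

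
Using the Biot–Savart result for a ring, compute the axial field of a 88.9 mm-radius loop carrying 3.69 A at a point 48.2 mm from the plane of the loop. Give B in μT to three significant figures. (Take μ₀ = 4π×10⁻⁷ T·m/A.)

On the axis of a circular loop, B = μ₀IR² / [2(R²+z²)^(3/2)].
R² + z² = (0.0889)² + (0.0482)² = 0.01023 m², and (R²+z²)^(3/2) = 1.03×10⁻³ m³.
B = (4π×10⁻⁷ × 3.69 × 0.007903) / (2 × 1.03×10⁻³) = 1.77×10⁻⁵ T.

B ≈ 17.7 μT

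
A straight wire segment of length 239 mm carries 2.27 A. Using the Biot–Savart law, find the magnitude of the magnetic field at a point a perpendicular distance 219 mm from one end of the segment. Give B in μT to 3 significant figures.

B ≈ 0.764 μT

For a finite straight segment, B = (μ₀I/4πd)(sinθ₁ + sinθ₂), where θ₁, θ₂ are the angles from the perpendicular to each end.
The perpendicular foot is at one end, so the two end-offsets along the wire are 0 and L = 0.239 m.
sinθ₁ = 0/√(0²+0.219²) = 0.0000; sinθ₂ = 0.239/√(0.239²+0.219²) = 0.7373.
B = (4π×10⁻⁷ × 2.27) / (4π × 0.219) × (0.0000 + 0.7373) = 7.64×10⁻⁷ T.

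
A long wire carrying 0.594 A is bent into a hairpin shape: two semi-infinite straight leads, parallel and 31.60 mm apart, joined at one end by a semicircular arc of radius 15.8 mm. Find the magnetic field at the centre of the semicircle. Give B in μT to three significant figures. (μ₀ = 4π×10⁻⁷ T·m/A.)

The semicircular arc contributes B_arc = μ₀I·π/(4πR) = μ₀I/(4R) = 1.18×10⁻⁵ T.
Each semi-infinite lead is at perpendicular distance R = 0.0158 m from the centre, with the perpendicular foot at its near end, so it contributes μ₀I/(4πR); both point the same way, together 7.52×10⁻⁶ T.
Arc and leads all point the same direction: B = 1.18×10⁻⁵ + 7.52×10⁻⁶ = 1.93×10⁻⁵ T.

B ≈ 19.3 μT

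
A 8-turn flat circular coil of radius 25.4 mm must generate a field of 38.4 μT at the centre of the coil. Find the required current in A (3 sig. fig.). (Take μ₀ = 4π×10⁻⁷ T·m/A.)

For an N-turn coil, B = Nμ₀I/(2R) with R = 0.0254 m, so I = 2RB/(Nμ₀) = 2 × 0.0254 × 3.84×10⁻⁵ / (8 × 4π×10⁻⁷) = 0.194 A.

I ≈ 0.194 A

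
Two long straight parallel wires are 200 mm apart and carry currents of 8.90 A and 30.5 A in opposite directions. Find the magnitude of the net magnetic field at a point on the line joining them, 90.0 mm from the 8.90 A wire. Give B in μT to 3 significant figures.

Each long wire gives B = μ₀I/(2πd). Distances are d₁ = 0.09 m and d₂ = 0.11 m.
B₁ = 1.98×10⁻⁵ T, B₂ = 5.55×10⁻⁵ T.
Between antiparallel currents both contributions point the same way, so they add. B = B₁ + B₂ = 1.98×10⁻⁵ + 5.55×10⁻⁵ = 7.52×10⁻⁵ T.

B ≈ 75.2 μT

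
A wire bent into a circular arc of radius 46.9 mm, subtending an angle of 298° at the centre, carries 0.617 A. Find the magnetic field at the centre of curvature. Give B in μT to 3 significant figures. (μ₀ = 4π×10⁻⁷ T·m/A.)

B ≈ 6.84 μT

The Biot–Savart field of a circular arc at its centre is B = μ₀Iφ/(4πR), with φ = 5.201 rad.
B = (4π×10⁻⁷ × 0.617 × 5.201) / (4π × 0.0469) = 6.84×10⁻⁶ T.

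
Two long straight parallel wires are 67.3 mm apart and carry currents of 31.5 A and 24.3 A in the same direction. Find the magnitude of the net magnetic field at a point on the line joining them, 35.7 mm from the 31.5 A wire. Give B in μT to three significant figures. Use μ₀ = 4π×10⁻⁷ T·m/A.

B ≈ 22.7 μT

Each long wire gives B = μ₀I/(2πd). Distances are d₁ = 0.0357 m and d₂ = 0.0316 m.
B₁ = 1.76×10⁻⁴ T, B₂ = 1.54×10⁻⁴ T.
Between parallel currents the two contributions point in opposite directions, so they subtract. B = |B₁ − B₂| = |1.76×10⁻⁴ − 1.54×10⁻⁴| = 2.27×10⁻⁵ T.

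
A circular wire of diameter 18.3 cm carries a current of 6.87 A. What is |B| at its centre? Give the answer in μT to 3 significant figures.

At the centre of a circular loop the Biot–Savart law gives B = μ₀I/(2R) (so R = 0.0915 m).
B = (4π×10⁻⁷ × 6.87) / (2 × 0.0915) = 4.72×10⁻⁵ T.

B ≈ 47.2 μT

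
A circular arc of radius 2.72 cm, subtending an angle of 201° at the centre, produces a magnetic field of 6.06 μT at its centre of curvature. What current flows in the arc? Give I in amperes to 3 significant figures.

I ≈ 0.470 A

For a circular arc, B = μ₀Iφ/(4πR) with φ in radians; here φ = 3.508 rad.
So I = 4πRB/(μ₀φ) = 4π × 0.0272 × 6.06×10⁻⁶ / (4π×10⁻⁷ × 3.508) = 0.470 A.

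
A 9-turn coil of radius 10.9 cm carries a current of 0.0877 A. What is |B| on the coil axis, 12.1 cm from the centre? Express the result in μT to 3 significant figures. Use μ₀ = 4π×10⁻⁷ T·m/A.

For an N-turn flat coil, B = Nμ₀IR²/[2(R²+z²)^(3/2)] with R = 0.109 m, z = 0.121 m.
B = 9 × 1.52×10⁻⁷ T = 1.36×10⁻⁶ T.

B ≈ 1.36 μT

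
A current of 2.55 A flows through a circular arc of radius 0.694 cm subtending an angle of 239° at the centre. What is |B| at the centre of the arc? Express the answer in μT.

The Biot–Savart field of a circular arc at its centre is B = μ₀Iφ/(4πR), with φ = 4.171 rad.
B = (4π×10⁻⁷ × 2.55 × 4.171) / (4π × 0.00694) = 1.53×10⁻⁴ T.

B ≈ 153 μT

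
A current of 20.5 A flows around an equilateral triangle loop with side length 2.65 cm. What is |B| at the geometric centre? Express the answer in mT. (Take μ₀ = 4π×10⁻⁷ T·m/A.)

Each side is a finite straight segment at perpendicular distance d = a/(2 tan(π/3)) = 0.00765 m from the centre, with end-angles ±π/3.
One side contributes B₁ = (μ₀I/4πd)·2 sin(π/3) = 4.64×10⁻⁴ T.
All 3 sides add in the same direction: B = 3 × 4.64×10⁻⁴ = 1.39×10⁻³ T.

B ≈ 1.39 mT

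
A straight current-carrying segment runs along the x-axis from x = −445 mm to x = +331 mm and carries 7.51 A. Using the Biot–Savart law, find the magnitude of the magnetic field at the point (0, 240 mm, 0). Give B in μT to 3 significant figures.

B ≈ 5.29 μT

For a finite straight segment, B = (μ₀I/4πd)(sinθ₁ + sinθ₂), where θ₁, θ₂ are the angles from the perpendicular to each end.
The perpendicular distance is d = 0.24 m; the end-offsets along the wire are a = 0.445 m and b = 0.331 m.
sinθ₁ = 0.445/√(0.445²+0.24²) = 0.8802; sinθ₂ = 0.331/√(0.331²+0.24²) = 0.8096.
B = (4π×10⁻⁷ × 7.51) / (4π × 0.24) × (0.8802 + 0.8096) = 5.29×10⁻⁶ T.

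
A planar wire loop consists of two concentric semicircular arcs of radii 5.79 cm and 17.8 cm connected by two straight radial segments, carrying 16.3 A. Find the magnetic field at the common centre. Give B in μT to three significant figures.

The radial connectors point toward the centre, so dl × r̂ = 0 and they contribute nothing.
Each semicircle gives μ₀I/(4R): inner arc 8.84×10⁻⁵ T, outer arc 2.88×10⁻⁵ T.
The two arcs carry current in opposite angular senses, so their fields oppose: B = |8.84×10⁻⁵ − 2.88×10⁻⁵| = 5.97×10⁻⁵ T.

B ≈ 59.7 μT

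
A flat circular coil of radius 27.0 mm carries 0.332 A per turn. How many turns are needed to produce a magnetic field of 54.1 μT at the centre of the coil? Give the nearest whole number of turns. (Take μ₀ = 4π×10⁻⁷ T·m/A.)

N = 7

For an N-turn coil, B = Nμ₀I/(2R). A single turn gives B₁ = 7.73×10⁻⁶ T with R = 0.027 m.
N = B/B₁ = 5.41×10⁻⁵ / 7.73×10⁻⁶ = 7.00.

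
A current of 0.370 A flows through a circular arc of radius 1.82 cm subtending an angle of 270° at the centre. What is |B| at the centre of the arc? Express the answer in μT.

The Biot–Savart field of a circular arc at its centre is B = μ₀Iφ/(4πR), with φ = 4.712 rad.
B = (4π×10⁻⁷ × 0.370 × 4.712) / (4π × 0.0182) = 9.58×10⁻⁶ T.

B ≈ 9.58 μT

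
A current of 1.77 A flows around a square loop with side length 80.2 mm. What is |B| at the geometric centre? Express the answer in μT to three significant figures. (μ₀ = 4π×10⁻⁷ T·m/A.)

Each side is a finite straight segment at perpendicular distance d = a/(2 tan(π/4)) = 0.0401 m from the centre, with end-angles ±π/4.
One side contributes B₁ = (μ₀I/4πd)·2 sin(π/4) = 6.24×10⁻⁶ T.
All 4 sides add in the same direction: B = 4 × 6.24×10⁻⁶ = 2.50×10⁻⁵ T.

B ≈ 25.0 μT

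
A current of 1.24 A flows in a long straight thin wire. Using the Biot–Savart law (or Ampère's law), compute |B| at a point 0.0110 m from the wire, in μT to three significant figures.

For an infinitely long straight wire, B = μ₀I/(2πd).
B = (4π×10⁻⁷ × 1.24) / (2π × 0.011) = 2.25×10⁻⁵ T.

B ≈ 22.5 μT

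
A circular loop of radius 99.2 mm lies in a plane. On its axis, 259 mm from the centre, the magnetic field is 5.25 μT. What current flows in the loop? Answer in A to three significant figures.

On the axis of a loop, B = μ₀IR²/[2(R²+z²)^(3/2)], so I = 2B(R²+z²)^(3/2)/(μ₀R²).
R² + z² = 0.009841 + 0.06708 = 0.07692 m²; raised to 3/2 gives 2.13×10⁻² m³.
I = 2 × 5.25×10⁻⁶ × 2.13×10⁻² / (1.26×10⁻⁶ × 0.009841) = 18.1 A.

I ≈ 18.1 A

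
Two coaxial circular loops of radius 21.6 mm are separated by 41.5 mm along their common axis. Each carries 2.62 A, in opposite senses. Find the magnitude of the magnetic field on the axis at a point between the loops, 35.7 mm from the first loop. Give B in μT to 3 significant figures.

Each loop contributes B = μ₀IR²/[2(R²+z²)^(3/2)] on the axis, with z measured from that loop.
Loop 1 (z = 0.0357 m): B₁ = 1.06×10⁻⁵ T. Loop 2 (z = 0.0058 m): B₂ = 6.87×10⁻⁵ T.
The fields oppose: B = |B₁ − B₂| = 5.81×10⁻⁵ T.

B ≈ 58.1 μT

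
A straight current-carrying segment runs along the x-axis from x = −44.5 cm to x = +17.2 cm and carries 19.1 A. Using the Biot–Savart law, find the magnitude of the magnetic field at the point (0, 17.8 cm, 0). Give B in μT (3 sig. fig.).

B ≈ 17.4 μT

For a finite straight segment, B = (μ₀I/4πd)(sinθ₁ + sinθ₂), where θ₁, θ₂ are the angles from the perpendicular to each end.
The perpendicular distance is d = 0.178 m; the end-offsets along the wire are a = 0.445 m and b = 0.172 m.
sinθ₁ = 0.445/√(0.445²+0.178²) = 0.9285; sinθ₂ = 0.172/√(0.172²+0.178²) = 0.6949.
B = (4π×10⁻⁷ × 19.1) / (4π × 0.178) × (0.9285 + 0.6949) = 1.74×10⁻⁵ T.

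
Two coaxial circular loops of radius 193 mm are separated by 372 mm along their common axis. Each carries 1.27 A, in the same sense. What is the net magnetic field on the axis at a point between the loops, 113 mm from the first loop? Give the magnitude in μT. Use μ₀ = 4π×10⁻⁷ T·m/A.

Each loop contributes B = μ₀IR²/[2(R²+z²)^(3/2)] on the axis, with z measured from that loop.
Loop 1 (z = 0.113 m): B₁ = 2.66×10⁻⁶ T. Loop 2 (z = 0.259 m): B₂ = 8.82×10⁻⁷ T.
The fields add: B = B₁ + B₂ = 3.54×10⁻⁶ T.

B ≈ 3.54 μT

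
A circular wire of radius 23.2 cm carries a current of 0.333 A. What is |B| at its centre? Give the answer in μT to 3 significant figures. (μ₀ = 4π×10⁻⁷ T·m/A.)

At the centre of a circular loop the Biot–Savart law gives B = μ₀I/(2R).
B = (4π×10⁻⁷ × 0.333) / (2 × 0.232) = 9.02×10⁻⁷ T.

B ≈ 0.902 μT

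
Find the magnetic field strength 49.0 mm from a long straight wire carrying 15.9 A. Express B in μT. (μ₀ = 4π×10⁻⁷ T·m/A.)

B ≈ 64.9 μT

For an infinitely long straight wire, B = μ₀I/(2πd).
B = (4π×10⁻⁷ × 15.9) / (2π × 0.049) = 6.49×10⁻⁵ T.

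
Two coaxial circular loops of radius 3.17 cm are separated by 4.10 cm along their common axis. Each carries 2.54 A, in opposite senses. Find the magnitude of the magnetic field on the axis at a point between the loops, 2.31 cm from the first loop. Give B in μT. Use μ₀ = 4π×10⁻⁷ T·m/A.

Each loop contributes B = μ₀IR²/[2(R²+z²)^(3/2)] on the axis, with z measured from that loop.
Loop 1 (z = 0.0231 m): B₁ = 2.66×10⁻⁵ T. Loop 2 (z = 0.0179 m): B₂ = 3.32×10⁻⁵ T.
The fields oppose: B = |B₁ − B₂| = 6.66×10⁻⁶ T.

B ≈ 6.66 μT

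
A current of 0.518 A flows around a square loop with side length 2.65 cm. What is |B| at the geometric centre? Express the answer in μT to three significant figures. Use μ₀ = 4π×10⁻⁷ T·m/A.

Each side is a finite straight segment at perpendicular distance d = a/(2 tan(π/4)) = 0.01325 m from the centre, with end-angles ±π/4.
One side contributes B₁ = (μ₀I/4πd)·2 sin(π/4) = 5.53×10⁻⁶ T.
All 4 sides add in the same direction: B = 4 × 5.53×10⁻⁶ = 2.21×10⁻⁵ T.

B ≈ 22.1 μT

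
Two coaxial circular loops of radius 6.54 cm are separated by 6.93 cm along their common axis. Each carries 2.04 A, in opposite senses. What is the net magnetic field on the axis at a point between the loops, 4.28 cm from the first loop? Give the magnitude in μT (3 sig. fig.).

Each loop contributes B = μ₀IR²/[2(R²+z²)^(3/2)] on the axis, with z measured from that loop.
Loop 1 (z = 0.0428 m): B₁ = 1.15×10⁻⁵ T. Loop 2 (z = 0.0265 m): B₂ = 1.56×10⁻⁵ T.
The fields oppose: B = |B₁ − B₂| = 4.12×10⁻⁶ T.

B ≈ 4.12 μT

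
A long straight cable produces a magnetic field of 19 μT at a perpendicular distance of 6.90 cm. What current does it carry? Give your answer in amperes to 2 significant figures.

I ≈ 6.6 A

For a long straight wire B = μ₀I/(2πd), so I = 2πdB/μ₀.
I = 2π × 0.069 × 1.90×10⁻⁵ / (4π×10⁻⁷) = 6.55 A.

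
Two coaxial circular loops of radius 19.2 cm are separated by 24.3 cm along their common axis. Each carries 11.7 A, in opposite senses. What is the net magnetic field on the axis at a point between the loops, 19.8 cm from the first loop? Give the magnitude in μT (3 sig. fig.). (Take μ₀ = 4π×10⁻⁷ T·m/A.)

B ≈ 22.4 μT

Each loop contributes B = μ₀IR²/[2(R²+z²)^(3/2)] on the axis, with z measured from that loop.
Loop 1 (z = 0.198 m): B₁ = 1.29×10⁻⁵ T. Loop 2 (z = 0.045 m): B₂ = 3.53×10⁻⁵ T.
The fields oppose: B = |B₁ − B₂| = 2.24×10⁻⁵ T.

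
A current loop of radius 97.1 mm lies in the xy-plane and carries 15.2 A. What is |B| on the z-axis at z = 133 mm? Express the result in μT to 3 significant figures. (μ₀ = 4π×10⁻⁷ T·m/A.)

B ≈ 20.2 μT

On the axis of a circular loop, B = μ₀IR² / [2(R²+z²)^(3/2)].
R² + z² = (0.0971)² + (0.133)² = 0.02712 m², and (R²+z²)^(3/2) = 4.47×10⁻³ m³.
B = (4π×10⁻⁷ × 15.2 × 0.009428) / (2 × 4.47×10⁻³) = 2.02×10⁻⁵ T.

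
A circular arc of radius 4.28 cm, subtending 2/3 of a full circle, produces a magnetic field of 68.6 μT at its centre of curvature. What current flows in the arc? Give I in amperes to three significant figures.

I ≈ 7.01 A

For a circular arc, B = μ₀Iφ/(4πR) with φ in radians; here φ = 4.189 rad.
So I = 4πRB/(μ₀φ) = 4π × 0.0428 × 6.86×10⁻⁵ / (4π×10⁻⁷ × 4.189) = 7.01 A.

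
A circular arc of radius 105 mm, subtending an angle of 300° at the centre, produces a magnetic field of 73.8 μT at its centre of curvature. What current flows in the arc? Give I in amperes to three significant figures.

I ≈ 14.8 A

For a circular arc, B = μ₀Iφ/(4πR) with φ in radians; here φ = 5.236 rad.
So I = 4πRB/(μ₀φ) = 4π × 0.105 × 7.38×10⁻⁵ / (4π×10⁻⁷ × 5.236) = 14.8 A.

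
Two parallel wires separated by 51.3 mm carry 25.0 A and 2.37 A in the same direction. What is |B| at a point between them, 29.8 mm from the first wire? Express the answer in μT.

B ≈ 146 μT

Each long wire gives B = μ₀I/(2πd). Distances are d₁ = 0.0298 m and d₂ = 0.0215 m.
B₁ = 1.68×10⁻⁴ T, B₂ = 2.20×10⁻⁵ T.
Between parallel currents the two contributions point in opposite directions, so they subtract. B = |B₁ − B₂| = |1.68×10⁻⁴ − 2.20×10⁻⁵| = 1.46×10⁻⁴ T.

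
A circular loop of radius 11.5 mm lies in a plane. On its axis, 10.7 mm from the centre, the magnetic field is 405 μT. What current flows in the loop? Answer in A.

I ≈ 18.9 A

On the axis of a loop, B = μ₀IR²/[2(R²+z²)^(3/2)], so I = 2B(R²+z²)^(3/2)/(μ₀R²).
R² + z² = 0.0001322 + 0.0001145 = 0.0002467 m²; raised to 3/2 gives 3.88×10⁻⁶ m³.
I = 2 × 4.05×10⁻⁴ × 3.88×10⁻⁶ / (1.26×10⁻⁶ × 0.0001322) = 18.9 A.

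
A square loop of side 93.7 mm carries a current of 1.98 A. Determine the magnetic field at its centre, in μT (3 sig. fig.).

Each side is a finite straight segment at perpendicular distance d = a/(2 tan(π/4)) = 0.04685 m from the centre, with end-angles ±π/4.
One side contributes B₁ = (μ₀I/4πd)·2 sin(π/4) = 5.98×10⁻⁶ T.
All 4 sides add in the same direction: B = 4 × 5.98×10⁻⁶ = 2.39×10⁻⁵ T.

B ≈ 23.9 μT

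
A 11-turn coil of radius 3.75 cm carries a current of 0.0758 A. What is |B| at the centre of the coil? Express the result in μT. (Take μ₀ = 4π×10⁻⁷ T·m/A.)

B ≈ 14.0 μT

For an N-turn flat coil, B = Nμ₀I/(2R) with R = 0.0375 m.
B = 11 × 1.27×10⁻⁶ T = 1.40×10⁻⁵ T.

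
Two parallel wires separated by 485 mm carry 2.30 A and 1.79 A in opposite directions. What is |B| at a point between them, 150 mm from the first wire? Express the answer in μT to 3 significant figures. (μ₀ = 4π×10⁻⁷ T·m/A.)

Each long wire gives B = μ₀I/(2πd). Distances are d₁ = 0.15 m and d₂ = 0.335 m.
B₁ = 3.07×10⁻⁶ T, B₂ = 1.07×10⁻⁶ T.
Between antiparallel currents both contributions point the same way, so they add. B = B₁ + B₂ = 3.07×10⁻⁶ + 1.07×10⁻⁶ = 4.14×10⁻⁶ T.

B ≈ 4.14 μT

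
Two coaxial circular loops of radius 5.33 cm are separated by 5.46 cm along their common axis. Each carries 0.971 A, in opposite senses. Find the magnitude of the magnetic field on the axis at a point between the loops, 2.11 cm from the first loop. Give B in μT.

B ≈ 2.25 μT

Each loop contributes B = μ₀IR²/[2(R²+z²)^(3/2)] on the axis, with z measured from that loop.
Loop 1 (z = 0.0211 m): B₁ = 9.20×10⁻⁶ T. Loop 2 (z = 0.0335 m): B₂ = 6.95×10⁻⁶ T.
The fields oppose: B = |B₁ − B₂| = 2.25×10⁻⁶ T.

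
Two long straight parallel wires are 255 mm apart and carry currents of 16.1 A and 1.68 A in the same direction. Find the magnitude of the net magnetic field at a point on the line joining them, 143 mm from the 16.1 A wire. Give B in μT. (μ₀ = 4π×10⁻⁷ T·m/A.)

B ≈ 19.5 μT

Each long wire gives B = μ₀I/(2πd). Distances are d₁ = 0.143 m and d₂ = 0.112 m.
B₁ = 2.25×10⁻⁵ T, B₂ = 3.00×10⁻⁶ T.
Between parallel currents the two contributions point in opposite directions, so they subtract. B = |B₁ − B₂| = |2.25×10⁻⁵ − 3.00×10⁻⁶| = 1.95×10⁻⁵ T.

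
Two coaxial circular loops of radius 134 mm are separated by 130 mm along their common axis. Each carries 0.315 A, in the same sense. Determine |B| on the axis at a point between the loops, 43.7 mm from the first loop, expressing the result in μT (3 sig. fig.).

B ≈ 2.15 μT

Each loop contributes B = μ₀IR²/[2(R²+z²)^(3/2)] on the axis, with z measured from that loop.
Loop 1 (z = 0.0437 m): B₁ = 1.27×10⁻⁶ T. Loop 2 (z = 0.0863 m): B₂ = 8.78×10⁻⁷ T.
The fields add: B = B₁ + B₂ = 2.15×10⁻⁶ T.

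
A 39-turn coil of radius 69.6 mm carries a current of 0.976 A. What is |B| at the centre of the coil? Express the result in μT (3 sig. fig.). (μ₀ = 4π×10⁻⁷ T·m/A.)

For an N-turn flat coil, B = Nμ₀I/(2R) with R = 0.0696 m.
B = 39 × 8.81×10⁻⁶ T = 3.44×10⁻⁴ T.

B ≈ 344 μT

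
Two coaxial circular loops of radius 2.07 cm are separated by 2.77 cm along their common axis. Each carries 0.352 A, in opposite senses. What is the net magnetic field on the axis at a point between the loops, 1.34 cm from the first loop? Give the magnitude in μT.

B ≈ 0.370 μT

Each loop contributes B = μ₀IR²/[2(R²+z²)^(3/2)] on the axis, with z measured from that loop.
Loop 1 (z = 0.0134 m): B₁ = 6.32×10⁻⁶ T. Loop 2 (z = 0.0143 m): B₂ = 5.95×10⁻⁶ T.
The fields oppose: B = |B₁ − B₂| = 3.70×10⁻⁷ T.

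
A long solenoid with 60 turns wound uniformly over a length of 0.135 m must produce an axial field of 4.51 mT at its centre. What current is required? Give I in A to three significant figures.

I ≈ 8.08 A

Inside a long solenoid B = μ₀nI with n = 444.4 m⁻¹, so I = B/(μ₀n).
I = 4.51×10⁻³ / (4π×10⁻⁷ × 444.4) = 8.08 A.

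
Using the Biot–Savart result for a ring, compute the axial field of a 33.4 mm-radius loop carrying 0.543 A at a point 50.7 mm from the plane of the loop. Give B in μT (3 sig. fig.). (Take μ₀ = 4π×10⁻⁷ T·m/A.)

B ≈ 1.70 μT

On the axis of a circular loop, B = μ₀IR² / [2(R²+z²)^(3/2)].
R² + z² = (0.0334)² + (0.0507)² = 0.003686 m², and (R²+z²)^(3/2) = 2.24×10⁻⁴ m³.
B = (4π×10⁻⁷ × 0.543 × 0.001116) / (2 × 2.24×10⁻⁴) = 1.70×10⁻⁶ T.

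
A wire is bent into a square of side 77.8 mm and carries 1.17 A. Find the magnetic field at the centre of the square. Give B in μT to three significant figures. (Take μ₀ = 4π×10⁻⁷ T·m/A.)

B ≈ 17.0 μT

Each side is a finite straight segment at perpendicular distance d = a/(2 tan(π/4)) = 0.0389 m from the centre, with end-angles ±π/4.
One side contributes B₁ = (μ₀I/4πd)·2 sin(π/4) = 4.25×10⁻⁶ T.
All 4 sides add in the same direction: B = 4 × 4.25×10⁻⁶ = 1.70×10⁻⁵ T.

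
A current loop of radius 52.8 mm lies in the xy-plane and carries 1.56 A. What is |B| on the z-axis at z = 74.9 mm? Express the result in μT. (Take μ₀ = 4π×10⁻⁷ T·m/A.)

On the axis of a circular loop, B = μ₀IR² / [2(R²+z²)^(3/2)].
R² + z² = (0.0528)² + (0.0749)² = 0.008398 m², and (R²+z²)^(3/2) = 7.70×10⁻⁴ m³.
B = (4π×10⁻⁷ × 1.56 × 0.002788) / (2 × 7.70×10⁻⁴) = 3.55×10⁻⁶ T.

B ≈ 3.55 μT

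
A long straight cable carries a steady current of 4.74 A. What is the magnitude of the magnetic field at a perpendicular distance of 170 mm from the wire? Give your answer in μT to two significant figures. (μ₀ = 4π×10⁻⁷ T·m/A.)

For an infinitely long straight wire, B = μ₀I/(2πd).
B = (4π×10⁻⁷ × 4.74) / (2π × 0.17) = 5.58×10⁻⁶ T.

B ≈ 5.6 μT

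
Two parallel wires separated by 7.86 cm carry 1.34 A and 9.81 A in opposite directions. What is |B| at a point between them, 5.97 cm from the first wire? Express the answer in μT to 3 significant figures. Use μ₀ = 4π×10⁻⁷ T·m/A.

Each long wire gives B = μ₀I/(2πd). Distances are d₁ = 0.0597 m and d₂ = 0.0189 m.
B₁ = 4.49×10⁻⁶ T, B₂ = 1.04×10⁻⁴ T.
Between antiparallel currents both contributions point the same way, so they add. B = B₁ + B₂ = 4.49×10⁻⁶ + 1.04×10⁻⁴ = 1.08×10⁻⁴ T.

B ≈ 108 μT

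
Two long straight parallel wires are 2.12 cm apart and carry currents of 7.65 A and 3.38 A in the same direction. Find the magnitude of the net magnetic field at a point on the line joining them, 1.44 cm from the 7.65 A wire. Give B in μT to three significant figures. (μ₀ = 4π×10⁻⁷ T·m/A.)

B ≈ 6.84 μT

Each long wire gives B = μ₀I/(2πd). Distances are d₁ = 0.0144 m and d₂ = 0.0068 m.
B₁ = 1.06×10⁻⁴ T, B₂ = 9.94×10⁻⁵ T.
Between parallel currents the two contributions point in opposite directions, so they subtract. B = |B₁ − B₂| = |1.06×10⁻⁴ − 9.94×10⁻⁵| = 6.84×10⁻⁶ T.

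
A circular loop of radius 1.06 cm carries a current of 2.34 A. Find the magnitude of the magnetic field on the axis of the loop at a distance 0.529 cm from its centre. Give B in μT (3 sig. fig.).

B ≈ 99.4 μT

On the axis of a circular loop, B = μ₀IR² / [2(R²+z²)^(3/2)].
R² + z² = (0.0106)² + (0.00529)² = 0.0001403 m², and (R²+z²)^(3/2) = 1.66×10⁻⁶ m³.
B = (4π×10⁻⁷ × 2.34 × 0.0001124) / (2 × 1.66×10⁻⁶) = 9.94×10⁻⁵ T.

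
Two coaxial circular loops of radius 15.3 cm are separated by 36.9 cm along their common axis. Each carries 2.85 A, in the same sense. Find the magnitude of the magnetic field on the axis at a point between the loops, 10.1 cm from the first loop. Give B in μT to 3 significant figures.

Each loop contributes B = μ₀IR²/[2(R²+z²)^(3/2)] on the axis, with z measured from that loop.
Loop 1 (z = 0.101 m): B₁ = 6.80×10⁻⁶ T. Loop 2 (z = 0.268 m): B₂ = 1.43×10⁻⁶ T.
The fields add: B = B₁ + B₂ = 8.23×10⁻⁶ T.

B ≈ 8.23 μT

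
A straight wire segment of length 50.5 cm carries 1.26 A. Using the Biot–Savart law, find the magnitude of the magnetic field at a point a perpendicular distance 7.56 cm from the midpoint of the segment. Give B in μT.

For a finite straight segment, B = (μ₀I/4πd)(sinθ₁ + sinθ₂), where θ₁, θ₂ are the angles from the perpendicular to each end.
The perpendicular from the point meets the wire at its midpoint, so each end is L/2 = 0.2525 m away along the wire.
sinθ₁ = 0.2525/√(0.2525²+0.0756²) = 0.9580; sinθ₂ = 0.2525/√(0.2525²+0.0756²) = 0.9580.
B = (4π×10⁻⁷ × 1.26) / (4π × 0.0756) × (0.9580 + 0.9580) = 3.19×10⁻⁶ T.

B ≈ 3.19 μT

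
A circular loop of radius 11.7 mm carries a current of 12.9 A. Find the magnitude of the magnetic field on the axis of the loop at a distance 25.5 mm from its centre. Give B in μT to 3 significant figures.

On the axis of a circular loop, B = μ₀IR² / [2(R²+z²)^(3/2)].
R² + z² = (0.0117)² + (0.0255)² = 0.0007871 m², and (R²+z²)^(3/2) = 2.21×10⁻⁵ m³.
B = (4π×10⁻⁷ × 12.9 × 0.0001369) / (2 × 2.21×10⁻⁵) = 5.02×10⁻⁵ T.

B ≈ 50.2 μT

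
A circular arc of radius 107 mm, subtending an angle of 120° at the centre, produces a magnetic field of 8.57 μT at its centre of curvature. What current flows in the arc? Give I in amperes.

For a circular arc, B = μ₀Iφ/(4πR) with φ in radians; here φ = 2.094 rad.
So I = 4πRB/(μ₀φ) = 4π × 0.107 × 8.57×10⁻⁶ / (4π×10⁻⁷ × 2.094) = 4.38 A.

I ≈ 4.38 A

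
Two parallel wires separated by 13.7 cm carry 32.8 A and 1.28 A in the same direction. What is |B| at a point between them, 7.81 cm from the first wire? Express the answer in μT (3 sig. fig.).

Each long wire gives B = μ₀I/(2πd). Distances are d₁ = 0.0781 m and d₂ = 0.0589 m.
B₁ = 8.40×10⁻⁵ T, B₂ = 4.35×10⁻⁶ T.
Between parallel currents the two contributions point in opposite directions, so they subtract. B = |B₁ − B₂| = |8.40×10⁻⁵ − 4.35×10⁻⁶| = 7.96×10⁻⁵ T.

B ≈ 79.6 μT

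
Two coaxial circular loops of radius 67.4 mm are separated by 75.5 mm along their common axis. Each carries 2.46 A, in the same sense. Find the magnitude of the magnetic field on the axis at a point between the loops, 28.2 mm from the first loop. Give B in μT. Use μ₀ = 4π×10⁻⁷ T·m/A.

B ≈ 30.6 μT

Each loop contributes B = μ₀IR²/[2(R²+z²)^(3/2)] on the axis, with z measured from that loop.
Loop 1 (z = 0.0282 m): B₁ = 1.80×10⁻⁵ T. Loop 2 (z = 0.0473 m): B₂ = 1.26×10⁻⁵ T.
The fields add: B = B₁ + B₂ = 3.06×10⁻⁵ T.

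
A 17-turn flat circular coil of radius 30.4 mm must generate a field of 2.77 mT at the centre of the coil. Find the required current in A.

For an N-turn coil, B = Nμ₀I/(2R) with R = 0.0304 m, so I = 2RB/(Nμ₀) = 2 × 0.0304 × 2.77×10⁻³ / (17 × 4π×10⁻⁷) = 7.88 A.

I ≈ 7.88 A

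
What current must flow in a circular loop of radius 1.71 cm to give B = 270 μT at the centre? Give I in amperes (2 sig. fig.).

At the centre of a circular loop B = μ₀I/(2R), so I = 2RB/μ₀.
With R = 0.0171 m, I = 2 × 0.0171 × 2.70×10⁻⁴ / (4π×10⁻⁷) = 7.35 A.

I ≈ 7.3 A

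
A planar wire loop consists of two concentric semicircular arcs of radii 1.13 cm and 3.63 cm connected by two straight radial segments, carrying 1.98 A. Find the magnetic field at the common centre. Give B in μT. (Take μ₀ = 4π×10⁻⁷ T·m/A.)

B ≈ 37.9 μT

The radial connectors point toward the centre, so dl × r̂ = 0 and they contribute nothing.
Each semicircle gives μ₀I/(4R): inner arc 5.50×10⁻⁵ T, outer arc 1.71×10⁻⁵ T.
The two arcs carry current in opposite angular senses, so their fields oppose: B = |5.50×10⁻⁵ − 1.71×10⁻⁵| = 3.79×10⁻⁵ T.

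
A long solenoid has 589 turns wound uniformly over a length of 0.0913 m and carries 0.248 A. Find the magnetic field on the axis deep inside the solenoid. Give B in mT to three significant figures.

B ≈ 2.01 mT

Inside a long solenoid, B = μ₀nI with n = 6451 turns/m.
B = 4π×10⁻⁷ × 6451 × 0.248 = 2.01×10⁻³ T.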